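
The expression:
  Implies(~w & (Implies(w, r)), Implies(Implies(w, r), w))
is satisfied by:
  {w: True}


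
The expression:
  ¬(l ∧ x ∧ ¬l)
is always true.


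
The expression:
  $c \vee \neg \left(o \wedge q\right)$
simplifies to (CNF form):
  $c \vee \neg o \vee \neg q$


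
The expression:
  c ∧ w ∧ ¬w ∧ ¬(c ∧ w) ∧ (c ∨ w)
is never true.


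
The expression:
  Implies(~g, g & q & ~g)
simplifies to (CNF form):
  g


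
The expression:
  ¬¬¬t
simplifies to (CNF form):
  ¬t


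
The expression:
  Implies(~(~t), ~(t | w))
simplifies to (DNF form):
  ~t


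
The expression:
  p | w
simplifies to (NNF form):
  p | w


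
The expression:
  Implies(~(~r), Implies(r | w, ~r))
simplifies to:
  ~r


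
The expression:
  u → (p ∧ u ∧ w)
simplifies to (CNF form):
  (p ∨ ¬u) ∧ (w ∨ ¬u)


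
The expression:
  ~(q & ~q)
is always true.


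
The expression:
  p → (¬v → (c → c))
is always true.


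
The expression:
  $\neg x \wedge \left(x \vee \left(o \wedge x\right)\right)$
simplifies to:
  $\text{False}$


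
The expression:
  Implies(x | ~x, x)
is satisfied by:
  {x: True}


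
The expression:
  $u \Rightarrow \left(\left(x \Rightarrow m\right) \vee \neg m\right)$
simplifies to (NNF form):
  $\text{True}$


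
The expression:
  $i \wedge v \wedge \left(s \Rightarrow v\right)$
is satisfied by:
  {i: True, v: True}


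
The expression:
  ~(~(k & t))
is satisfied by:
  {t: True, k: True}


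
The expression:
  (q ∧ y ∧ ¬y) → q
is always true.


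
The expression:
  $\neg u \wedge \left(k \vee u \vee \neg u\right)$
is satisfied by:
  {u: False}


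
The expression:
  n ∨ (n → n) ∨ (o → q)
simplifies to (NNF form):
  True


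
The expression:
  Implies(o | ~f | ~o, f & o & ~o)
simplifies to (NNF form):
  False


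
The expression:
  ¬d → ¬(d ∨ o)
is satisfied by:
  {d: True, o: False}
  {o: False, d: False}
  {o: True, d: True}


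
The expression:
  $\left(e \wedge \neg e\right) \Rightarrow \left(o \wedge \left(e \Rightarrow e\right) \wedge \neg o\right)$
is always true.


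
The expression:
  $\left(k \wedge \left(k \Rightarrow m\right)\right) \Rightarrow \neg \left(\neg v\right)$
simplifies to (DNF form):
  $v \vee \neg k \vee \neg m$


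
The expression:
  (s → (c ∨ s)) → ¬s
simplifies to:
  ¬s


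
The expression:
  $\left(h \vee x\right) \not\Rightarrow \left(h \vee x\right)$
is never true.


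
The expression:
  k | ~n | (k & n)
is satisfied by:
  {k: True, n: False}
  {n: False, k: False}
  {n: True, k: True}


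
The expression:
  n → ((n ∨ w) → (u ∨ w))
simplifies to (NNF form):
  u ∨ w ∨ ¬n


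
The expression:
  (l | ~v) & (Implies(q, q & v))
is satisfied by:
  {l: True, q: False, v: False}
  {q: False, v: False, l: False}
  {l: True, v: True, q: False}
  {l: True, v: True, q: True}


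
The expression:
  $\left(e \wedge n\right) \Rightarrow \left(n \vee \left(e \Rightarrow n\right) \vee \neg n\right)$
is always true.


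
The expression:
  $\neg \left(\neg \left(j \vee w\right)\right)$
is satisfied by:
  {w: True, j: True}
  {w: True, j: False}
  {j: True, w: False}


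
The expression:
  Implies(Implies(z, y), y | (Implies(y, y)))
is always true.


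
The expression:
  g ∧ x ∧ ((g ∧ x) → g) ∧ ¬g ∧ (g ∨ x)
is never true.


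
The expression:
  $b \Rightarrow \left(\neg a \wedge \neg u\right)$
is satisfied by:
  {u: False, b: False, a: False}
  {a: True, u: False, b: False}
  {u: True, a: False, b: False}
  {a: True, u: True, b: False}
  {b: True, a: False, u: False}


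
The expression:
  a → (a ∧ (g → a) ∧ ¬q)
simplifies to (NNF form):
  ¬a ∨ ¬q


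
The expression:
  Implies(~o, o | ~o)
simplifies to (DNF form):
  True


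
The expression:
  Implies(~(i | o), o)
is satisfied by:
  {i: True, o: True}
  {i: True, o: False}
  {o: True, i: False}


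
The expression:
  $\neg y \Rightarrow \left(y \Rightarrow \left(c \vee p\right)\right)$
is always true.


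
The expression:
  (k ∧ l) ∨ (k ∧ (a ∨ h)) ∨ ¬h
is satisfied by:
  {k: True, h: False}
  {h: False, k: False}
  {h: True, k: True}


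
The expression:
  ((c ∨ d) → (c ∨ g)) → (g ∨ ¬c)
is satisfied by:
  {g: True, c: False}
  {c: False, g: False}
  {c: True, g: True}


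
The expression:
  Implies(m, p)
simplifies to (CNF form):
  p | ~m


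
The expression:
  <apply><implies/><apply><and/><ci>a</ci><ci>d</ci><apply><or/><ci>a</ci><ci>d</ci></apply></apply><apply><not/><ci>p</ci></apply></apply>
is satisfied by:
  {p: False, d: False, a: False}
  {a: True, p: False, d: False}
  {d: True, p: False, a: False}
  {a: True, d: True, p: False}
  {p: True, a: False, d: False}
  {a: True, p: True, d: False}
  {d: True, p: True, a: False}


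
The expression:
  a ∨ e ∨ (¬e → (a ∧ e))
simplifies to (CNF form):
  a ∨ e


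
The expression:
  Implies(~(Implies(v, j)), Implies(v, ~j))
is always true.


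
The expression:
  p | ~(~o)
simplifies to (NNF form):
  o | p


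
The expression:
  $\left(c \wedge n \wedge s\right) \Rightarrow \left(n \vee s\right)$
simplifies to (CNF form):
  $\text{True}$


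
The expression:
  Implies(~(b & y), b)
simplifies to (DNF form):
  b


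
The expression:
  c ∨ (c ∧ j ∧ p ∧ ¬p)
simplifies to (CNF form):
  c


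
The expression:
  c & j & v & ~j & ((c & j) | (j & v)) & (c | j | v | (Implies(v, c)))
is never true.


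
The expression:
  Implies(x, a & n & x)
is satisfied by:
  {n: True, a: True, x: False}
  {n: True, a: False, x: False}
  {a: True, n: False, x: False}
  {n: False, a: False, x: False}
  {n: True, x: True, a: True}


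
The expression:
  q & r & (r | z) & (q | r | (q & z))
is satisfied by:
  {r: True, q: True}


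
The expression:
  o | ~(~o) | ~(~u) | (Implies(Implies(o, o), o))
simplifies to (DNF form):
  o | u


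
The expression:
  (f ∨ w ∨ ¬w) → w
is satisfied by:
  {w: True}


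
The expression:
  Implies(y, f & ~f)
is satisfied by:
  {y: False}


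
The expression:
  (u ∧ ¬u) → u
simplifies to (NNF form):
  True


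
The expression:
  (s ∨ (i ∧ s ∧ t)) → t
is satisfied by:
  {t: True, s: False}
  {s: False, t: False}
  {s: True, t: True}


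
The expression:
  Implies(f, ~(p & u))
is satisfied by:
  {p: False, u: False, f: False}
  {f: True, p: False, u: False}
  {u: True, p: False, f: False}
  {f: True, u: True, p: False}
  {p: True, f: False, u: False}
  {f: True, p: True, u: False}
  {u: True, p: True, f: False}


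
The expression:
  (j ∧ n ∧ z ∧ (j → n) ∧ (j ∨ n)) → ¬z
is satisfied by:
  {z: False, n: False, j: False}
  {j: True, z: False, n: False}
  {n: True, z: False, j: False}
  {j: True, n: True, z: False}
  {z: True, j: False, n: False}
  {j: True, z: True, n: False}
  {n: True, z: True, j: False}


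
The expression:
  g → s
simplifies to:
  s ∨ ¬g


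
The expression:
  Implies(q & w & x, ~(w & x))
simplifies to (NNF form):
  ~q | ~w | ~x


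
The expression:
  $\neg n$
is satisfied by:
  {n: False}


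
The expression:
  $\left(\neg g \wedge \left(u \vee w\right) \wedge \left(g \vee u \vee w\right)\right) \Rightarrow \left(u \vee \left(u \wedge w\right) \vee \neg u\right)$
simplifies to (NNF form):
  $\text{True}$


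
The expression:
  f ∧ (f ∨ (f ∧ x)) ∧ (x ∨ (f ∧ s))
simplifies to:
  f ∧ (s ∨ x)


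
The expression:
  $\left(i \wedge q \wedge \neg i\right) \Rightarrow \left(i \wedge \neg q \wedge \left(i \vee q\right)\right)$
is always true.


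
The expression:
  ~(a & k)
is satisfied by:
  {k: False, a: False}
  {a: True, k: False}
  {k: True, a: False}


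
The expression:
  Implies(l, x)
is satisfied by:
  {x: True, l: False}
  {l: False, x: False}
  {l: True, x: True}


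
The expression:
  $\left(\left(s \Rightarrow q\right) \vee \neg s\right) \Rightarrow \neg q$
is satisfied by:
  {q: False}


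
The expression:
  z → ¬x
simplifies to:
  ¬x ∨ ¬z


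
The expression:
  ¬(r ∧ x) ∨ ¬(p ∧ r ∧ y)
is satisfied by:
  {p: False, y: False, x: False, r: False}
  {r: True, p: False, y: False, x: False}
  {x: True, p: False, y: False, r: False}
  {r: True, x: True, p: False, y: False}
  {y: True, r: False, p: False, x: False}
  {r: True, y: True, p: False, x: False}
  {x: True, y: True, r: False, p: False}
  {r: True, x: True, y: True, p: False}
  {p: True, x: False, y: False, r: False}
  {r: True, p: True, x: False, y: False}
  {x: True, p: True, r: False, y: False}
  {r: True, x: True, p: True, y: False}
  {y: True, p: True, x: False, r: False}
  {r: True, y: True, p: True, x: False}
  {x: True, y: True, p: True, r: False}


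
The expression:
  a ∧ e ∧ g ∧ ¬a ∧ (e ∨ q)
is never true.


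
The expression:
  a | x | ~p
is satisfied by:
  {a: True, x: True, p: False}
  {a: True, p: False, x: False}
  {x: True, p: False, a: False}
  {x: False, p: False, a: False}
  {a: True, x: True, p: True}
  {a: True, p: True, x: False}
  {x: True, p: True, a: False}


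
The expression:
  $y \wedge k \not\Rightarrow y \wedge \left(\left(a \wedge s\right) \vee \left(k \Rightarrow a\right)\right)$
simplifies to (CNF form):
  $\text{False}$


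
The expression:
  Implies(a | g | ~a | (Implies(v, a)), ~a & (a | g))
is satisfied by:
  {g: True, a: False}


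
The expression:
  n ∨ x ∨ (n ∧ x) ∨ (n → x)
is always true.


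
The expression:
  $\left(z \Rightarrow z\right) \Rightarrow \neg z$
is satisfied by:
  {z: False}


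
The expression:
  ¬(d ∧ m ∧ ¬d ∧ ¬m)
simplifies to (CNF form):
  True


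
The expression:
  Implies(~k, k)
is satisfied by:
  {k: True}


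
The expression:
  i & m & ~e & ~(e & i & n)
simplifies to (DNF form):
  i & m & ~e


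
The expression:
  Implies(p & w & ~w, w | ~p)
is always true.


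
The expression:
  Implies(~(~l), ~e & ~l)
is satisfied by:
  {l: False}


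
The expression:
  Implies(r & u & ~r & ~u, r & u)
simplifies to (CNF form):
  True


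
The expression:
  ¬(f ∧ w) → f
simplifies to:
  f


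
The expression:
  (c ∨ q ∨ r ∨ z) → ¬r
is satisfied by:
  {r: False}


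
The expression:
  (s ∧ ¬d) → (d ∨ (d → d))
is always true.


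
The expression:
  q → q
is always true.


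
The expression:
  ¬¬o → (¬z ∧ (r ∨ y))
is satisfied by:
  {r: True, y: True, z: False, o: False}
  {r: True, z: False, o: False, y: False}
  {y: True, z: False, o: False, r: False}
  {y: False, z: False, o: False, r: False}
  {r: True, y: True, z: True, o: False}
  {r: True, z: True, y: False, o: False}
  {y: True, z: True, r: False, o: False}
  {z: True, r: False, o: False, y: False}
  {y: True, r: True, o: True, z: False}
  {r: True, o: True, y: False, z: False}
  {y: True, o: True, r: False, z: False}


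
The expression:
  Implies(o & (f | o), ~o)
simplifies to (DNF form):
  ~o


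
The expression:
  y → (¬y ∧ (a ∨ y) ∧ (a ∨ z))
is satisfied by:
  {y: False}


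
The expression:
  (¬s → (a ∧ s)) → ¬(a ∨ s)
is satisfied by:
  {s: False}


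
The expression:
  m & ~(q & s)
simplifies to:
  m & (~q | ~s)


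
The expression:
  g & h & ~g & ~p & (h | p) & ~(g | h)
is never true.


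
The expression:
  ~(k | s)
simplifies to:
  ~k & ~s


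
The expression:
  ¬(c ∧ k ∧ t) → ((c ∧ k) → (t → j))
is always true.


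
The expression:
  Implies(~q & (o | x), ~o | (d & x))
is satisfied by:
  {d: True, q: True, x: True, o: False}
  {d: True, q: True, x: False, o: False}
  {q: True, x: True, o: False, d: False}
  {q: True, x: False, o: False, d: False}
  {d: True, x: True, o: False, q: False}
  {d: True, x: False, o: False, q: False}
  {x: True, d: False, o: False, q: False}
  {x: False, d: False, o: False, q: False}
  {d: True, q: True, o: True, x: True}
  {d: True, q: True, o: True, x: False}
  {q: True, o: True, x: True, d: False}
  {q: True, o: True, x: False, d: False}
  {d: True, o: True, x: True, q: False}


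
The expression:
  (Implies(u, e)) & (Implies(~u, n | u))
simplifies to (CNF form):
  (e | n) & (n | u) & (e | ~u) & (u | ~u)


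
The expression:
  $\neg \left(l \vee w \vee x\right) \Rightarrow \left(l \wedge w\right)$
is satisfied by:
  {x: True, l: True, w: True}
  {x: True, l: True, w: False}
  {x: True, w: True, l: False}
  {x: True, w: False, l: False}
  {l: True, w: True, x: False}
  {l: True, w: False, x: False}
  {w: True, l: False, x: False}


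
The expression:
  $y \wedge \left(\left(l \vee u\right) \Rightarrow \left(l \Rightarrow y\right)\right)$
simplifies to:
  $y$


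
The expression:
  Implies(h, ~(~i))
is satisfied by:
  {i: True, h: False}
  {h: False, i: False}
  {h: True, i: True}


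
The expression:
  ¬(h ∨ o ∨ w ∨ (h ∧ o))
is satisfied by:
  {o: False, w: False, h: False}


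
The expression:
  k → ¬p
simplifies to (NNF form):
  ¬k ∨ ¬p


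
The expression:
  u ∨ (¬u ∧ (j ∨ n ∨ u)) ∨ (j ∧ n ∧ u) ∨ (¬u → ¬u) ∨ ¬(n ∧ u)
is always true.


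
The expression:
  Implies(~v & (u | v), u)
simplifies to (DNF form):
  True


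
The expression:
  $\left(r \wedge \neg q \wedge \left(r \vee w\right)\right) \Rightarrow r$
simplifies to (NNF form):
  $\text{True}$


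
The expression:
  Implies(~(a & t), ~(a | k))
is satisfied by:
  {t: True, k: False, a: False}
  {t: False, k: False, a: False}
  {a: True, t: True, k: False}
  {a: True, k: True, t: True}


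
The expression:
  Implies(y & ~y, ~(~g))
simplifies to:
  True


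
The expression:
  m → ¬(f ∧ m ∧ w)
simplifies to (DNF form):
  ¬f ∨ ¬m ∨ ¬w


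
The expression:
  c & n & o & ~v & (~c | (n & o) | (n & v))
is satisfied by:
  {c: True, o: True, n: True, v: False}


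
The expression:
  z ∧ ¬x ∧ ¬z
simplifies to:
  False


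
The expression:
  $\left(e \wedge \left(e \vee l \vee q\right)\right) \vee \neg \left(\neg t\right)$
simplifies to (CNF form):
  $e \vee t$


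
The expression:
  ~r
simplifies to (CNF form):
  ~r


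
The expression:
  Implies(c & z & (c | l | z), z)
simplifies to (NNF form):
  True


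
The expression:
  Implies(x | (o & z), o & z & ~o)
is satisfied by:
  {x: False, o: False, z: False}
  {z: True, x: False, o: False}
  {o: True, x: False, z: False}


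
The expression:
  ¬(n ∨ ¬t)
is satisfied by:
  {t: True, n: False}


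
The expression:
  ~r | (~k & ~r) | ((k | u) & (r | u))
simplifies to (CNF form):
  k | u | ~r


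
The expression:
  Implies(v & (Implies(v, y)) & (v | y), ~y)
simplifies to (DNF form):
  ~v | ~y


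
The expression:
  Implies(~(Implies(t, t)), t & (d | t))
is always true.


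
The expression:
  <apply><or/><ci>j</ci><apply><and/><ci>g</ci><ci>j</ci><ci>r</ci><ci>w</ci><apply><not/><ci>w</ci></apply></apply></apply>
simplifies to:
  <ci>j</ci>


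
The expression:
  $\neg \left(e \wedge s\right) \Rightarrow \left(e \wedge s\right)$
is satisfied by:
  {e: True, s: True}


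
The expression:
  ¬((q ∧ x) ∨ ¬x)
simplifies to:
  x ∧ ¬q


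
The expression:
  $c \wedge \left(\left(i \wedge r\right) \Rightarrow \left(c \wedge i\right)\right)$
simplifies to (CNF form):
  $c$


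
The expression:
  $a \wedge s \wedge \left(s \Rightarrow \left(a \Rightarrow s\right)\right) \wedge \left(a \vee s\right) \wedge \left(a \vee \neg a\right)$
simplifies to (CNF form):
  $a \wedge s$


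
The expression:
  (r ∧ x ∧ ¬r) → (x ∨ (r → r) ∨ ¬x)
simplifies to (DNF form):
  True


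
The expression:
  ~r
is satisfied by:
  {r: False}


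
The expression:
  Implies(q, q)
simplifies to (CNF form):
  True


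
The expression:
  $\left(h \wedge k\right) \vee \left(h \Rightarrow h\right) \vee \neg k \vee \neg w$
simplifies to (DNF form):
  $\text{True}$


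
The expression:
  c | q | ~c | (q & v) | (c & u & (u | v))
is always true.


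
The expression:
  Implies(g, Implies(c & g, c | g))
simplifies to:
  True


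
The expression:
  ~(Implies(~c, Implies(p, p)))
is never true.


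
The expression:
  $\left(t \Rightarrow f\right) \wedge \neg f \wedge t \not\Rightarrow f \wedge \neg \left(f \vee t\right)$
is never true.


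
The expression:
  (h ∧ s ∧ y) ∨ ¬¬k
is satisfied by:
  {y: True, k: True, s: True, h: True}
  {y: True, k: True, s: True, h: False}
  {y: True, k: True, h: True, s: False}
  {y: True, k: True, h: False, s: False}
  {k: True, s: True, h: True, y: False}
  {k: True, s: True, h: False, y: False}
  {k: True, s: False, h: True, y: False}
  {k: True, s: False, h: False, y: False}
  {y: True, s: True, h: True, k: False}


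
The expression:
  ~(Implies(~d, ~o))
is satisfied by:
  {o: True, d: False}


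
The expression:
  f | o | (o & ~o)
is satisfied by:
  {o: True, f: True}
  {o: True, f: False}
  {f: True, o: False}


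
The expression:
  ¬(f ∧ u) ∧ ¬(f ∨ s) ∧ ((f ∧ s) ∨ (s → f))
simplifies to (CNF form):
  ¬f ∧ ¬s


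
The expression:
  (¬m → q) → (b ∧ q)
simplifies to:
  (b ∧ q) ∨ (¬m ∧ ¬q)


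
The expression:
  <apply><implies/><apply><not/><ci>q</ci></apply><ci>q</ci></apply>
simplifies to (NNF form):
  <ci>q</ci>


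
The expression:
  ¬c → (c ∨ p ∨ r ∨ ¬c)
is always true.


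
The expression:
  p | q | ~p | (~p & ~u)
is always true.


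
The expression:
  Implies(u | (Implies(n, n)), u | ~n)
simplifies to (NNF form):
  u | ~n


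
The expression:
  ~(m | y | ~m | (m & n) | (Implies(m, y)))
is never true.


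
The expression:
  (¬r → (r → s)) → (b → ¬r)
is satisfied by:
  {b: False, r: False}
  {r: True, b: False}
  {b: True, r: False}


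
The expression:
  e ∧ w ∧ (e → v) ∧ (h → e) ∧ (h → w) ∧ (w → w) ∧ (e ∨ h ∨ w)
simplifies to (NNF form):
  e ∧ v ∧ w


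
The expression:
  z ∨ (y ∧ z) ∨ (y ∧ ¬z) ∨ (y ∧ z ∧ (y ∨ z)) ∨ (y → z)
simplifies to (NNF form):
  True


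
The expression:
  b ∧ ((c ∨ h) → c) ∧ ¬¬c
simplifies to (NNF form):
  b ∧ c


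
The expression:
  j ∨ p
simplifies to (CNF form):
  j ∨ p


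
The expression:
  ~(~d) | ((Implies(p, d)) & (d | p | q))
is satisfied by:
  {d: True, q: True, p: False}
  {d: True, q: False, p: False}
  {d: True, p: True, q: True}
  {d: True, p: True, q: False}
  {q: True, p: False, d: False}


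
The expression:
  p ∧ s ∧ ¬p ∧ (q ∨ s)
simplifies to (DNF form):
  False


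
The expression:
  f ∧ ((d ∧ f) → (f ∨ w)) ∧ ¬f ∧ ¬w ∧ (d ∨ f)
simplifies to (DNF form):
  False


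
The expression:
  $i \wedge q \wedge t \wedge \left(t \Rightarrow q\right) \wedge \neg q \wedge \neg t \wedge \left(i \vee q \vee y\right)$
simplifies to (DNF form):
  $\text{False}$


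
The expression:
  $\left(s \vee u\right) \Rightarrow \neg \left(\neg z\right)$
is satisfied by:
  {z: True, s: False, u: False}
  {z: True, u: True, s: False}
  {z: True, s: True, u: False}
  {z: True, u: True, s: True}
  {u: False, s: False, z: False}


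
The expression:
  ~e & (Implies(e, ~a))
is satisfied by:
  {e: False}


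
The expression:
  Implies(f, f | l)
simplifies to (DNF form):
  True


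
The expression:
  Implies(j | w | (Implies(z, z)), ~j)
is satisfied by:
  {j: False}


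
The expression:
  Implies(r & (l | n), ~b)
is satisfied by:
  {n: False, l: False, b: False, r: False}
  {l: True, r: False, n: False, b: False}
  {n: True, r: False, l: False, b: False}
  {l: True, n: True, r: False, b: False}
  {r: True, n: False, l: False, b: False}
  {r: True, l: True, n: False, b: False}
  {r: True, n: True, l: False, b: False}
  {r: True, l: True, n: True, b: False}
  {b: True, r: False, n: False, l: False}
  {b: True, l: True, r: False, n: False}
  {b: True, n: True, r: False, l: False}
  {b: True, l: True, n: True, r: False}
  {b: True, r: True, n: False, l: False}


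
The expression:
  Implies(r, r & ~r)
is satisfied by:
  {r: False}


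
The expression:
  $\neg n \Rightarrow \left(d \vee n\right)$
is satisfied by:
  {n: True, d: True}
  {n: True, d: False}
  {d: True, n: False}


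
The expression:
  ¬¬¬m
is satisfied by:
  {m: False}


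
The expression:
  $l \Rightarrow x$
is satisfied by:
  {x: True, l: False}
  {l: False, x: False}
  {l: True, x: True}


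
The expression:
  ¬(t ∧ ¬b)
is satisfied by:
  {b: True, t: False}
  {t: False, b: False}
  {t: True, b: True}


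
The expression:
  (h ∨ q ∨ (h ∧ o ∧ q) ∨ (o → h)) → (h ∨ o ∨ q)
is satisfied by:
  {q: True, h: True, o: True}
  {q: True, h: True, o: False}
  {q: True, o: True, h: False}
  {q: True, o: False, h: False}
  {h: True, o: True, q: False}
  {h: True, o: False, q: False}
  {o: True, h: False, q: False}


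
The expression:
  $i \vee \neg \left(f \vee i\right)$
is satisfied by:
  {i: True, f: False}
  {f: False, i: False}
  {f: True, i: True}


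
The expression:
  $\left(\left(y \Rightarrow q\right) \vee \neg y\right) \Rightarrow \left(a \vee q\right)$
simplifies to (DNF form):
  $a \vee q \vee y$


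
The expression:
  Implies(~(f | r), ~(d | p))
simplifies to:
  f | r | (~d & ~p)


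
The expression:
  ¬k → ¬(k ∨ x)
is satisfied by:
  {k: True, x: False}
  {x: False, k: False}
  {x: True, k: True}


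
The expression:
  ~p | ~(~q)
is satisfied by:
  {q: True, p: False}
  {p: False, q: False}
  {p: True, q: True}


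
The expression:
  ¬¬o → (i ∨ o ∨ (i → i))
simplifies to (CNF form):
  True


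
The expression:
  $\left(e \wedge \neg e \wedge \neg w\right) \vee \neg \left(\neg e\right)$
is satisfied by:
  {e: True}


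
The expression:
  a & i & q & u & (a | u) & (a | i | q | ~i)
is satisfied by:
  {a: True, i: True, u: True, q: True}


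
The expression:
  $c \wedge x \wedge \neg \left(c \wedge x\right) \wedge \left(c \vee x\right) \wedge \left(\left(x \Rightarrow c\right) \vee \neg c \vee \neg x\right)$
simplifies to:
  $\text{False}$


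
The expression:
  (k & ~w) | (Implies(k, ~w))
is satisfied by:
  {w: False, k: False}
  {k: True, w: False}
  {w: True, k: False}


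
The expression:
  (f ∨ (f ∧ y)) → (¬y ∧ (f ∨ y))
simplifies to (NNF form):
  ¬f ∨ ¬y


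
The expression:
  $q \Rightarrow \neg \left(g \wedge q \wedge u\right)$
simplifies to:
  $\neg g \vee \neg q \vee \neg u$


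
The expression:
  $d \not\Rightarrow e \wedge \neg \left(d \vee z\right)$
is never true.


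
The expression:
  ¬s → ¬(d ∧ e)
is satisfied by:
  {s: True, e: False, d: False}
  {e: False, d: False, s: False}
  {s: True, d: True, e: False}
  {d: True, e: False, s: False}
  {s: True, e: True, d: False}
  {e: True, s: False, d: False}
  {s: True, d: True, e: True}


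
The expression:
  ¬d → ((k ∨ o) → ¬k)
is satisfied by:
  {d: True, k: False}
  {k: False, d: False}
  {k: True, d: True}


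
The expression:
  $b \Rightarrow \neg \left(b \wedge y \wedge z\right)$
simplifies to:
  $\neg b \vee \neg y \vee \neg z$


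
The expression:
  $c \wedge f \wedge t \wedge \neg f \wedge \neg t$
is never true.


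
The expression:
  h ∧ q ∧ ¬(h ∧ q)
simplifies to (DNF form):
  False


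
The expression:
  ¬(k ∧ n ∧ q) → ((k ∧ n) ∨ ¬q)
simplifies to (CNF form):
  (k ∨ ¬q) ∧ (n ∨ ¬q)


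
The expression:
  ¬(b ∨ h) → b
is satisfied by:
  {b: True, h: True}
  {b: True, h: False}
  {h: True, b: False}


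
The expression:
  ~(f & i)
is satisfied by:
  {i: False, f: False}
  {f: True, i: False}
  {i: True, f: False}


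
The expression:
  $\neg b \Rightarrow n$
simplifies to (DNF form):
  $b \vee n$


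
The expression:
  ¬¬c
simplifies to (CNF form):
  c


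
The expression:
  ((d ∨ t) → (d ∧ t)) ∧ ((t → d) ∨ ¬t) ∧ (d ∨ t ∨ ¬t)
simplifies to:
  (d ∧ t) ∨ (¬d ∧ ¬t)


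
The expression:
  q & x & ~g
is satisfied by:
  {x: True, q: True, g: False}


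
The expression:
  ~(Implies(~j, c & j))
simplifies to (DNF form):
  ~j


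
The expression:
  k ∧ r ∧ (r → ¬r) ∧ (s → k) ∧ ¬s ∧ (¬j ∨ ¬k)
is never true.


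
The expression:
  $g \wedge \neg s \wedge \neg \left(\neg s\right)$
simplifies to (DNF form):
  $\text{False}$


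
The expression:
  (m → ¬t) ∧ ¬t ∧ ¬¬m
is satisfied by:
  {m: True, t: False}


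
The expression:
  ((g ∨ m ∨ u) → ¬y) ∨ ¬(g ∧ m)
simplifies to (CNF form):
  ¬g ∨ ¬m ∨ ¬y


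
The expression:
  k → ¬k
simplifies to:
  ¬k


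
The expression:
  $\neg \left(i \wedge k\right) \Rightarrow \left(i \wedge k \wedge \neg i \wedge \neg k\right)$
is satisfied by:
  {i: True, k: True}


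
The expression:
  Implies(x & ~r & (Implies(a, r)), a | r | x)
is always true.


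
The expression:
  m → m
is always true.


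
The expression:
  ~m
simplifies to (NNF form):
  ~m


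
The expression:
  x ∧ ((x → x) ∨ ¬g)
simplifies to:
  x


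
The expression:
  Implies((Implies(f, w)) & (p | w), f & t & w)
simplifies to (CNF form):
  (f | ~p) & (f | ~w) & (t | ~w) & (f | t | ~p) & (f | t | ~w) & (f | ~p | ~w) & (t | ~p | ~w)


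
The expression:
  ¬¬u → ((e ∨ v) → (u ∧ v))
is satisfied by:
  {v: True, u: False, e: False}
  {u: False, e: False, v: False}
  {v: True, e: True, u: False}
  {e: True, u: False, v: False}
  {v: True, u: True, e: False}
  {u: True, v: False, e: False}
  {v: True, e: True, u: True}


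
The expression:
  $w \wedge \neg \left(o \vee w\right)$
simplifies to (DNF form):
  $\text{False}$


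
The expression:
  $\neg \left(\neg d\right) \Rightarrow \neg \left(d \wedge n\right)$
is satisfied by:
  {d: False, n: False}
  {n: True, d: False}
  {d: True, n: False}


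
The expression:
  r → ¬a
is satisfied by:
  {a: False, r: False}
  {r: True, a: False}
  {a: True, r: False}


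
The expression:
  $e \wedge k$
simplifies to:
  $e \wedge k$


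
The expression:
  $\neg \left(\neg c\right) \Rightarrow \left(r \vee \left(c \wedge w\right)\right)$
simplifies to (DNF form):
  $r \vee w \vee \neg c$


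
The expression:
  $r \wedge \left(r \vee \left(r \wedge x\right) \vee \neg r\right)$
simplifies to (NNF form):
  $r$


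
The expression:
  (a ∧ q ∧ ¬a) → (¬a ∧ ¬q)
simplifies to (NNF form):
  True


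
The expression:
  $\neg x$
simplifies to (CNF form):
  $\neg x$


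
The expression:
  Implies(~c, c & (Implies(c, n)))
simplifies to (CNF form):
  c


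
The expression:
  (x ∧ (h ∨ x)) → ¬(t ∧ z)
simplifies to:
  ¬t ∨ ¬x ∨ ¬z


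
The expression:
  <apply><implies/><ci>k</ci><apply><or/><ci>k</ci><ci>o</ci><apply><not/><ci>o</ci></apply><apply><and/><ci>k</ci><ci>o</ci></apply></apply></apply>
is always true.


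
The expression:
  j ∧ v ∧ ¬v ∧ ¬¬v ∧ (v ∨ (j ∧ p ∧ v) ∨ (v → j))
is never true.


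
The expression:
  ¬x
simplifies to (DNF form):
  ¬x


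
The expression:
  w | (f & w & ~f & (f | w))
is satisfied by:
  {w: True}


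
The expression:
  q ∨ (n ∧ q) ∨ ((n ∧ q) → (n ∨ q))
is always true.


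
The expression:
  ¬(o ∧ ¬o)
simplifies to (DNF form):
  True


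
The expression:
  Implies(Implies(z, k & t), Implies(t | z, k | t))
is always true.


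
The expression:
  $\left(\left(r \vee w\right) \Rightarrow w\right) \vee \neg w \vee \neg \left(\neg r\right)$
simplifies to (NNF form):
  $\text{True}$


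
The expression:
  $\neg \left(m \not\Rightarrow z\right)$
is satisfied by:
  {z: True, m: False}
  {m: False, z: False}
  {m: True, z: True}


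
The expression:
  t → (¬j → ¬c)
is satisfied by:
  {j: True, c: False, t: False}
  {j: False, c: False, t: False}
  {t: True, j: True, c: False}
  {t: True, j: False, c: False}
  {c: True, j: True, t: False}
  {c: True, j: False, t: False}
  {c: True, t: True, j: True}


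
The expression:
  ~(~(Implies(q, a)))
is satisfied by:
  {a: True, q: False}
  {q: False, a: False}
  {q: True, a: True}


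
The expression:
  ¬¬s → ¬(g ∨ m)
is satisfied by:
  {g: False, s: False, m: False}
  {m: True, g: False, s: False}
  {g: True, m: False, s: False}
  {m: True, g: True, s: False}
  {s: True, m: False, g: False}


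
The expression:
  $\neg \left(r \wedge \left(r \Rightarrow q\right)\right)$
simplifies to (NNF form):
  $\neg q \vee \neg r$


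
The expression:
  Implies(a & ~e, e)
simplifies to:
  e | ~a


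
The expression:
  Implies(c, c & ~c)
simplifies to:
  ~c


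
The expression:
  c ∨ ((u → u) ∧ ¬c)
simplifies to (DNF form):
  True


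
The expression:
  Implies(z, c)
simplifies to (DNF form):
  c | ~z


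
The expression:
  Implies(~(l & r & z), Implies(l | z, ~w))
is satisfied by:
  {r: True, l: False, w: False, z: False}
  {r: False, l: False, w: False, z: False}
  {r: True, z: True, l: False, w: False}
  {z: True, r: False, l: False, w: False}
  {r: True, l: True, z: False, w: False}
  {l: True, z: False, w: False, r: False}
  {r: True, z: True, l: True, w: False}
  {z: True, l: True, r: False, w: False}
  {w: True, r: True, z: False, l: False}
  {w: True, z: False, l: False, r: False}
  {r: True, z: True, w: True, l: True}


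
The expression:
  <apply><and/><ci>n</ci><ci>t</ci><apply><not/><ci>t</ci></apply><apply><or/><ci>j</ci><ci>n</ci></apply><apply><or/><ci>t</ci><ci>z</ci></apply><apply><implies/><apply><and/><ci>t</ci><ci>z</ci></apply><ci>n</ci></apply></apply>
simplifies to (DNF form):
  <false/>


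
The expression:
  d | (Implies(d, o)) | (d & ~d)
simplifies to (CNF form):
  True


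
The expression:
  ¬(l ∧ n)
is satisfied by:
  {l: False, n: False}
  {n: True, l: False}
  {l: True, n: False}


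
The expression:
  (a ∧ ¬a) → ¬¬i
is always true.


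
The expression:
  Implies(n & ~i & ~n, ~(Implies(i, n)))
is always true.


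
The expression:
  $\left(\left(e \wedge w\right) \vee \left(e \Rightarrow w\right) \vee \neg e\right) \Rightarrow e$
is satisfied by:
  {e: True}


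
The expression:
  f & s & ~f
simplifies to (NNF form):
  False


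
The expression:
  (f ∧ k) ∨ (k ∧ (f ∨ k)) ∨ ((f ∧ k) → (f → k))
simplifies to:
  True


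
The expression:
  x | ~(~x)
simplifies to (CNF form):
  x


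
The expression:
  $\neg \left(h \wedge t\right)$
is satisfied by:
  {h: False, t: False}
  {t: True, h: False}
  {h: True, t: False}


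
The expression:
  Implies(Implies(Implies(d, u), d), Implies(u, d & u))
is always true.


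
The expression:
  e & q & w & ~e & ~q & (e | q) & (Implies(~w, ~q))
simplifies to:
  False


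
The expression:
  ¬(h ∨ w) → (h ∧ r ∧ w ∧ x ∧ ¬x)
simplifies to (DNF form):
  h ∨ w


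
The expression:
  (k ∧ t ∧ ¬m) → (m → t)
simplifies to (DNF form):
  True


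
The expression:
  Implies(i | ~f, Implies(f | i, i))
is always true.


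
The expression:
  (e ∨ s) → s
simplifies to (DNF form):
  s ∨ ¬e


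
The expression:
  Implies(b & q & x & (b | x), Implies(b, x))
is always true.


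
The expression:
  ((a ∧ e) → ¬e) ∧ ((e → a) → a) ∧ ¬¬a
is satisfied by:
  {a: True, e: False}


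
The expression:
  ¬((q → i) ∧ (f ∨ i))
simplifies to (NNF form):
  ¬i ∧ (q ∨ ¬f)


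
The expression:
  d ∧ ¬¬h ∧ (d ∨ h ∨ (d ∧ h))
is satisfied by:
  {h: True, d: True}


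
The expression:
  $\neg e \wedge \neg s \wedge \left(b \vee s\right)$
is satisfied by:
  {b: True, e: False, s: False}


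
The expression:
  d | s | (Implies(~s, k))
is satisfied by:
  {d: True, k: True, s: True}
  {d: True, k: True, s: False}
  {d: True, s: True, k: False}
  {d: True, s: False, k: False}
  {k: True, s: True, d: False}
  {k: True, s: False, d: False}
  {s: True, k: False, d: False}


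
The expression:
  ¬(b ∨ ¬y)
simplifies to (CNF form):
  y ∧ ¬b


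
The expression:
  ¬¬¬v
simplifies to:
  ¬v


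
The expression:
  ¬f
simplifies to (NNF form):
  ¬f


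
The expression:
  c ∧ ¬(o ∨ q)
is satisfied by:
  {c: True, q: False, o: False}


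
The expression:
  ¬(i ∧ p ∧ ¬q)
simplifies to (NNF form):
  q ∨ ¬i ∨ ¬p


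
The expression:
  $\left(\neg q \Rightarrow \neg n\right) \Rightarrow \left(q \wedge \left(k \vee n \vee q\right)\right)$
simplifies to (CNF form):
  $n \vee q$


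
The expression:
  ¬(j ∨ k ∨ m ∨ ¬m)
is never true.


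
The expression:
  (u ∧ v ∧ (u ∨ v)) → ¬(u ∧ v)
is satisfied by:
  {u: False, v: False}
  {v: True, u: False}
  {u: True, v: False}


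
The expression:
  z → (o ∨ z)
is always true.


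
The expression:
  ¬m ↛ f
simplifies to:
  f ∨ ¬m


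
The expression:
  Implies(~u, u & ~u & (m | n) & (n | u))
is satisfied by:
  {u: True}


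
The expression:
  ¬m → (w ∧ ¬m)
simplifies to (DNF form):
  m ∨ w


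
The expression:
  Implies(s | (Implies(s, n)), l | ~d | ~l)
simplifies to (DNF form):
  True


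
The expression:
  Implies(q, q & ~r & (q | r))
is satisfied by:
  {q: False, r: False}
  {r: True, q: False}
  {q: True, r: False}


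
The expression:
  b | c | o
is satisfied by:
  {b: True, o: True, c: True}
  {b: True, o: True, c: False}
  {b: True, c: True, o: False}
  {b: True, c: False, o: False}
  {o: True, c: True, b: False}
  {o: True, c: False, b: False}
  {c: True, o: False, b: False}


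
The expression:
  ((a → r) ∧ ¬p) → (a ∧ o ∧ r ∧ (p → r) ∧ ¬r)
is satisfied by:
  {a: True, p: True, r: False}
  {p: True, r: False, a: False}
  {a: True, p: True, r: True}
  {p: True, r: True, a: False}
  {a: True, r: False, p: False}


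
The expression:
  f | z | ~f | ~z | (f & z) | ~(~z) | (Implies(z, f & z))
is always true.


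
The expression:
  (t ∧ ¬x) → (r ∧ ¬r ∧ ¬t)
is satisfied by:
  {x: True, t: False}
  {t: False, x: False}
  {t: True, x: True}


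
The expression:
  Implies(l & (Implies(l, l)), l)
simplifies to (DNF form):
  True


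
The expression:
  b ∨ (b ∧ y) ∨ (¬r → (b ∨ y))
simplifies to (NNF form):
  b ∨ r ∨ y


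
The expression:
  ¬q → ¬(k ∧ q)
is always true.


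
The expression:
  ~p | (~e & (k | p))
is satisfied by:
  {p: False, e: False}
  {e: True, p: False}
  {p: True, e: False}


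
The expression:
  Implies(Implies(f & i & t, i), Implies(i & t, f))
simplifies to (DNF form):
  f | ~i | ~t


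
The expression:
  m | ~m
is always true.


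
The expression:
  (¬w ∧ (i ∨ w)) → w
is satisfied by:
  {w: True, i: False}
  {i: False, w: False}
  {i: True, w: True}


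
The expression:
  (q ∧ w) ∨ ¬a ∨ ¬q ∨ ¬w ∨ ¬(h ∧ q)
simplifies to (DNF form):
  True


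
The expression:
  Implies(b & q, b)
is always true.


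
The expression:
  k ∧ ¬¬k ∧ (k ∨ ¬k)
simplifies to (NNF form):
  k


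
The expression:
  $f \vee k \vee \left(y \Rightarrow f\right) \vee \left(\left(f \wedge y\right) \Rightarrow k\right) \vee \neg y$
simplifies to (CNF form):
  $\text{True}$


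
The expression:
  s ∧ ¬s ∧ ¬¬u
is never true.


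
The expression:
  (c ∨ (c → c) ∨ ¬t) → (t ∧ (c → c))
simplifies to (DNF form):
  t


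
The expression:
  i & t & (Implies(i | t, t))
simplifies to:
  i & t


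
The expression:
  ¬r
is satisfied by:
  {r: False}


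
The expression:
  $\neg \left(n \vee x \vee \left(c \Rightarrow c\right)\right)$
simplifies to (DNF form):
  $\text{False}$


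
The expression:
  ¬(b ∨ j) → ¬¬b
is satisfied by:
  {b: True, j: True}
  {b: True, j: False}
  {j: True, b: False}


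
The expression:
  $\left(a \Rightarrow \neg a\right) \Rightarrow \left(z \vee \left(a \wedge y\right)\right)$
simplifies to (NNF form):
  $a \vee z$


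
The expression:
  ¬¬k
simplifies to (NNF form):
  k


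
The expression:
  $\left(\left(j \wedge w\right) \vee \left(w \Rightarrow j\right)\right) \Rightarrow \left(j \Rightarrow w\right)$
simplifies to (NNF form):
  $w \vee \neg j$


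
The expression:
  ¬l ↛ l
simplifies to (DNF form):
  True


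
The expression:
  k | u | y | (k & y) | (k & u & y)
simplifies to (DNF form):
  k | u | y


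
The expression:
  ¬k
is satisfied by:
  {k: False}


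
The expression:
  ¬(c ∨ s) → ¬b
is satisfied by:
  {c: True, s: True, b: False}
  {c: True, s: False, b: False}
  {s: True, c: False, b: False}
  {c: False, s: False, b: False}
  {b: True, c: True, s: True}
  {b: True, c: True, s: False}
  {b: True, s: True, c: False}


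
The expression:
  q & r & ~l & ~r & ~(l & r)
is never true.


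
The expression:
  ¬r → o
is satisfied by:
  {r: True, o: True}
  {r: True, o: False}
  {o: True, r: False}


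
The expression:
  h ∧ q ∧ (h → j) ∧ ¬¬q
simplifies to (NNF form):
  h ∧ j ∧ q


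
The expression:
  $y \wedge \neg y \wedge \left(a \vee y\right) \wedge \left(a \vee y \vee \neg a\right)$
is never true.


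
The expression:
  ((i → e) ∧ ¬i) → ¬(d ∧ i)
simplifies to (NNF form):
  True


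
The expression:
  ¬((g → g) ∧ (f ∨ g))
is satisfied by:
  {g: False, f: False}


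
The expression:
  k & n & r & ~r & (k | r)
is never true.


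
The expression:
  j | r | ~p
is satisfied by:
  {r: True, j: True, p: False}
  {r: True, p: False, j: False}
  {j: True, p: False, r: False}
  {j: False, p: False, r: False}
  {r: True, j: True, p: True}
  {r: True, p: True, j: False}
  {j: True, p: True, r: False}


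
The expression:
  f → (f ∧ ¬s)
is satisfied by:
  {s: False, f: False}
  {f: True, s: False}
  {s: True, f: False}


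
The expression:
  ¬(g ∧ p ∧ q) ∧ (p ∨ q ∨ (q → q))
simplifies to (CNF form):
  ¬g ∨ ¬p ∨ ¬q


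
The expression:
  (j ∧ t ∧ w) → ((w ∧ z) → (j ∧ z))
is always true.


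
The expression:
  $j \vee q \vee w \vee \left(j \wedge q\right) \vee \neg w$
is always true.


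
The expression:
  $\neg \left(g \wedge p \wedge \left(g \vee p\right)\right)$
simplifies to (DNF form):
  $\neg g \vee \neg p$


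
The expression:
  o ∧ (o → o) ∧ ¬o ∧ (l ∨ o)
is never true.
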